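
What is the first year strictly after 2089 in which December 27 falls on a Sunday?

2093

From one year to the next, a fixed date's weekday advances by 1, or by 2 when a Feb 29 lies between the two dates.
2089: December 27 is Tuesday.
2090: Wednesday (+1)
2091: Thursday (+1)
2092: Saturday (+2)
2093: Sunday (+1)
December 27 falls on a Sunday in 2093.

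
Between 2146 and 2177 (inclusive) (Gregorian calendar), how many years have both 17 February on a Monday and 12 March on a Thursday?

Check each year's weekday for 17 February and 12 March:
  2146: Thu/Sat  2147: Fri/Sun  2148: Sat/Tue  2149: Mon/Wed  2150: Tue/Thu  2151: Wed/Fri  2152: Thu/Sun  2153: Sat/Mon  2154: Sun/Tue  2155: Mon/Wed  2156: Tue/Fri  2157: Thu/Sat  2158: Fri/Sun  2159: Sat/Mon  …(4 more)…  2164: Fri/Mon  2165: Sun/Tue  2166: Mon/Wed  2167: Tue/Thu  2168: Wed/Sat  2169: Fri/Sun  2170: Sat/Mon  2171: Sun/Tue  2172: Mon/Thu ✓  2173: Wed/Fri  2174: Thu/Sat  2175: Fri/Sun  2176: Sat/Tue  2177: Mon/Wed
Both conditions hold in: 2172 — 1.

1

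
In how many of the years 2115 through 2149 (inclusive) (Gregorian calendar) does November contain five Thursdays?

November has 30 days; it has five Thursdays when Thursday falls among the first (month-length − 28) days — i.e. when November 1 is one of Thursday/Wednesday.
November 1 by year: 2115:Fri 2116:Sun 2117:Mon 2118:Tue 2119:Wed✓ 2120:Fri 2121:Sat 2122:Sun 2123:Mon 2124:Wed✓ 2125:Thu✓ 2126:Fri 2127:Sat 2128:Mon 2129:Tue …(5 more)… 2135:Tue 2136:Thu✓ 2137:Fri 2138:Sat 2139:Sun 2140:Tue 2141:Wed✓ 2142:Thu✓ 2143:Fri 2144:Sun 2145:Mon 2146:Tue 2147:Wed✓ 2148:Fri 2149:Sat
Years with five Thursdays: 2119, 2124, 2125, 2130, 2131, 2136, 2141, 2142, 2147 → 9.

9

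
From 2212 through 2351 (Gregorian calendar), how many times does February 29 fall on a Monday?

5

Leap years in 2212–2351: 34 of them.
Feb 29 weekday advances by 5 (mod 7) from one leap year to the next four years later (or differs when a century non-leap intervenes).
Leap-day weekdays: 2212:Sat 2216:Thu 2220:Tue 2224:Sun 2228:Fri 2232:Wed 2236:Mon✓ 2240:Sat 2244:Thu 2248:Tue 2252:Sun 2256:Fri 2260:Wed …(8 more)… 2296:Sat 2304:Mon✓ 2308:Sat 2312:Thu 2316:Tue 2320:Sun 2324:Fri 2328:Wed 2332:Mon✓ 2336:Sat 2340:Thu 2344:Tue 2348:Sun
Monday: 2236, 2264, 2292, 2304, 2332 → 5.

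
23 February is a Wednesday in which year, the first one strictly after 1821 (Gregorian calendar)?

From one year to the next, a fixed date's weekday advances by 1, or by 2 when a Feb 29 lies between the two dates.
1821: February 23 is Friday.
1822: Saturday (+1)
1823: Sunday (+1)
1824: Monday (+1)
1825: Wednesday (+2)
23 February falls on a Wednesday in 1825.

1825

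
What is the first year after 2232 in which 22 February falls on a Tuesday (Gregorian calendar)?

From one year to the next, a fixed date's weekday advances by 1, or by 2 when a Feb 29 lies between the two dates.
2232: February 22 is Wednesday.
2233: Friday (+2)
2234: Saturday (+1)
2235: Sunday (+1)
2236: Monday (+1)
2237: Wednesday (+2)
2238: Thursday (+1)
2239: Friday (+1)
2240: Saturday (+1)
2241: Monday (+2)
2242: Tuesday (+1)
22 February falls on a Tuesday in 2242.

2242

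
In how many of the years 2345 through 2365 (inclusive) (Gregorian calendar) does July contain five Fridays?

9

July has 31 days; it has five Fridays when Friday falls among the first (month-length − 28) days — i.e. when July 1 is one of Friday/Thursday/Wednesday.
July 1 by year: 2345:Sun 2346:Mon 2347:Tue 2348:Thu✓ 2349:Fri✓ 2350:Sat 2351:Sun 2352:Tue 2353:Wed✓ 2354:Thu✓ 2355:Fri✓ 2356:Sun 2357:Mon 2358:Tue 2359:Wed✓ 2360:Fri✓ 2361:Sat 2362:Sun 2363:Mon 2364:Wed✓ 2365:Thu✓
Years with five Fridays: 2348, 2349, 2353, 2354, 2355, 2359, 2360, 2364, 2365 → 9.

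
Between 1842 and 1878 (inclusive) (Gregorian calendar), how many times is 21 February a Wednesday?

6

Track 21 February's weekday year by year (advancing +1, or +2 across a Feb 29):
  1842: Mon  1843: Tue (+1)  1844: Wed (+1) ✓  1845: Fri (+2)  1846: Sat (+1)
  1847: Sun (+1)  1848: Mon (+1)  1849: Wed (+2) ✓  1850: Thu (+1)  1851: Fri (+1)
  1852: Sat (+1)  1853: Mon (+2)  1854: Tue (+1)  1855: Wed (+1) ✓  … (9 more years) …
  1865: Tue (+2)  1866: Wed (+1) ✓  1867: Thu (+1)  1868: Fri (+1)  1869: Sun (+2)
  1870: Mon (+1)  1871: Tue (+1)  1872: Wed (+1) ✓  1873: Fri (+2)  1874: Sat (+1)
  1875: Sun (+1)  1876: Mon (+1)  1877: Wed (+2) ✓  1878: Thu (+1)
Wednesday years: 1844, 1849, 1855, 1866, 1872, 1877 — 6 in total.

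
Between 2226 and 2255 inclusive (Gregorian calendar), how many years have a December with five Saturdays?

14

December has 31 days; it has five Saturdays when Saturday falls among the first (month-length − 28) days — i.e. when December 1 is one of Saturday/Friday/Thursday.
December 1 by year: 2226:Fri✓ 2227:Sat✓ 2228:Mon 2229:Tue 2230:Wed 2231:Thu✓ 2232:Sat✓ 2233:Sun 2234:Mon 2235:Tue 2236:Thu✓ 2237:Fri✓ 2238:Sat✓ 2239:Sun 2240:Tue 2241:Wed 2242:Thu✓ 2243:Fri✓ 2244:Sun 2245:Mon 2246:Tue 2247:Wed 2248:Fri✓ 2249:Sat✓ 2250:Sun 2251:Mon 2252:Wed 2253:Thu✓ 2254:Fri✓ 2255:Sat✓
Years with five Saturdays: 2226, 2227, 2231, 2232, 2236, 2237, 2238, 2242, 2243, 2248, 2249, 2253, 2254, 2255 → 14.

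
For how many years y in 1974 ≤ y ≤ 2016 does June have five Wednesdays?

13

June has 30 days; it has five Wednesdays when Wednesday falls among the first (month-length − 28) days — i.e. when June 1 is one of Wednesday/Tuesday.
June 1 by year: 1974:Sat 1975:Sun 1976:Tue✓ 1977:Wed✓ 1978:Thu 1979:Fri 1980:Sun 1981:Mon 1982:Tue✓ 1983:Wed✓ 1984:Fri 1985:Sat 1986:Sun 1987:Mon 1988:Wed✓ …(13 more)… 2002:Sat 2003:Sun 2004:Tue✓ 2005:Wed✓ 2006:Thu 2007:Fri 2008:Sun 2009:Mon 2010:Tue✓ 2011:Wed✓ 2012:Fri 2013:Sat 2014:Sun 2015:Mon 2016:Wed✓
Years with five Wednesdays: 1976, 1977, 1982, 1983, 1988, 1993, 1994, 1999, 2004, 2005, 2010, 2011, 2016 → 13.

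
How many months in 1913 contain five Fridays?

A month of length L has five Fridays iff its first Friday is on day ≤ L−28 (so day 1–3 in a 31-day month, 1–2 in a 30-day month, day 1 in a leap February).
Checking each month of 1913: Jan starts Wed (31d) ✓; Feb starts Sat (28d); Mar starts Sat (31d); Apr starts Tue (30d); May starts Thu (31d) ✓; Jun starts Sun (30d); Jul starts Tue (31d); Aug starts Fri (31d) ✓; Sep starts Mon (30d); Oct starts Wed (31d) ✓; Nov starts Sat (30d); Dec starts Mon (31d).
Five-Friday months: January, May, August, October → 4.

4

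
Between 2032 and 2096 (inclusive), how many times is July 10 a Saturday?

10

Track July 10's weekday year by year (advancing +1, or +2 across a Feb 29):
  2032: Sat ✓  2033: Sun (+1)  2034: Mon (+1)  2035: Tue (+1)  2036: Thu (+2)
  2037: Fri (+1)  2038: Sat (+1) ✓  2039: Sun (+1)  2040: Tue (+2)  2041: Wed (+1)
  2042: Thu (+1)  2043: Fri (+1)  2044: Sun (+2)  2045: Mon (+1)  … (37 more years) …
  2083: Sat (+1) ✓  2084: Mon (+2)  2085: Tue (+1)  2086: Wed (+1)  2087: Thu (+1)
  2088: Sat (+2) ✓  2089: Sun (+1)  2090: Mon (+1)  2091: Tue (+1)  2092: Thu (+2)
  2093: Fri (+1)  2094: Sat (+1) ✓  2095: Sun (+1)  2096: Tue (+2)
Saturday years: 2032, 2038, 2049, 2055, 2060, 2066, 2077, 2083, 2088, 2094 — 10 in total.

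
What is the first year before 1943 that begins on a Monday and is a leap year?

1940

Jan 1 advances by 2 weekdays after a leap year and by 1 after a common year.
1943: Jan 1 is Friday.
1942: Thursday
1941: Wednesday
1940: Monday (leap)
1940 begins on a Monday and is a leap year.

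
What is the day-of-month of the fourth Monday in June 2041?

24

June 1, 2041 is a Saturday, so the first Monday is the 3rd.
The fourth Monday is 3 + 21 = 24.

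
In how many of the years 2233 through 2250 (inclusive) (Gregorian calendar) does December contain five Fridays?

7

December has 31 days; it has five Fridays when Friday falls among the first (month-length − 28) days — i.e. when December 1 is one of Friday/Thursday/Wednesday.
December 1 by year: 2233:Sun 2234:Mon 2235:Tue 2236:Thu✓ 2237:Fri✓ 2238:Sat 2239:Sun 2240:Tue 2241:Wed✓ 2242:Thu✓ 2243:Fri✓ 2244:Sun 2245:Mon 2246:Tue 2247:Wed✓ 2248:Fri✓ 2249:Sat 2250:Sun
Years with five Fridays: 2236, 2237, 2241, 2242, 2243, 2247, 2248 → 7.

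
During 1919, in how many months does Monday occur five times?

4

A month of length L has five Mondays iff its first Monday is on day ≤ L−28 (so day 1–3 in a 31-day month, 1–2 in a 30-day month, day 1 in a leap February).
Checking each month of 1919: Jan starts Wed (31d); Feb starts Sat (28d); Mar starts Sat (31d) ✓; Apr starts Tue (30d); May starts Thu (31d); Jun starts Sun (30d) ✓; Jul starts Tue (31d); Aug starts Fri (31d); Sep starts Mon (30d) ✓; Oct starts Wed (31d); Nov starts Sat (30d); Dec starts Mon (31d) ✓.
Five-Monday months: March, June, September, December → 4.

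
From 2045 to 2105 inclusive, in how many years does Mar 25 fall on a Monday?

8

Track Mar 25's weekday year by year (advancing +1, or +2 across a Feb 29):
  2045: Sat  2046: Sun (+1)  2047: Mon (+1) ✓  2048: Wed (+2)  2049: Thu (+1)
  2050: Fri (+1)  2051: Sat (+1)  2052: Mon (+2) ✓  2053: Tue (+1)  2054: Wed (+1)
  2055: Thu (+1)  2056: Sat (+2)  2057: Sun (+1)  2058: Mon (+1) ✓  … (33 more years) …
  2092: Tue (+2)  2093: Wed (+1)  2094: Thu (+1)  2095: Fri (+1)  2096: Sun (+2)
  2097: Mon (+1) ✓  2098: Tue (+1)  2099: Wed (+1)  2100: Thu (+1)  2101: Fri (+1)
  2102: Sat (+1)  2103: Sun (+1)  2104: Tue (+2)  2105: Wed (+1)
Monday years: 2047, 2052, 2058, 2069, 2075, 2080, 2086, 2097 — 8 in total.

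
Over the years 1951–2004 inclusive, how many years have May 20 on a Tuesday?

8

Track May 20's weekday year by year (advancing +1, or +2 across a Feb 29):
  1951: Sun  1952: Tue (+2) ✓  1953: Wed (+1)  1954: Thu (+1)  1955: Fri (+1)
  1956: Sun (+2)  1957: Mon (+1)  1958: Tue (+1) ✓  1959: Wed (+1)  1960: Fri (+2)
  1961: Sat (+1)  1962: Sun (+1)  1963: Mon (+1)  1964: Wed (+2)  … (26 more years) …
  1991: Mon (+1)  1992: Wed (+2)  1993: Thu (+1)  1994: Fri (+1)  1995: Sat (+1)
  1996: Mon (+2)  1997: Tue (+1) ✓  1998: Wed (+1)  1999: Thu (+1)  2000: Sat (+2)
  2001: Sun (+1)  2002: Mon (+1)  2003: Tue (+1) ✓  2004: Thu (+2)
Tuesday years: 1952, 1958, 1969, 1975, 1980, 1986, 1997, 2003 — 8 in total.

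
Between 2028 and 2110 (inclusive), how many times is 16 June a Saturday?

Track 16 June's weekday year by year (advancing +1, or +2 across a Feb 29):
  2028: Fri  2029: Sat (+1) ✓  2030: Sun (+1)  2031: Mon (+1)  2032: Wed (+2)
  2033: Thu (+1)  2034: Fri (+1)  2035: Sat (+1) ✓  2036: Mon (+2)  2037: Tue (+1)
  2038: Wed (+1)  2039: Thu (+1)  2040: Sat (+2) ✓  2041: Sun (+1)  … (55 more years) …
  2097: Sun (+1)  2098: Mon (+1)  2099: Tue (+1)  2100: Wed (+1)  2101: Thu (+1)
  2102: Fri (+1)  2103: Sat (+1) ✓  2104: Mon (+2)  2105: Tue (+1)  2106: Wed (+1)
  2107: Thu (+1)  2108: Sat (+2) ✓  2109: Sun (+1)  2110: Mon (+1)
Saturday years: 2029, 2035, 2040, 2046, 2057, 2063, 2068, 2074, 2085, 2091, 2096, 2103, 2108 — 13 in total.

13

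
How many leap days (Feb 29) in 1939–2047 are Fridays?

Leap years in 1939–2047: 27 of them.
Feb 29 weekday advances by 5 (mod 7) from one leap year to the next four years later (or differs when a century non-leap intervenes).
Leap-day weekdays: 1940:Thu 1944:Tue 1948:Sun 1952:Fri✓ 1956:Wed 1960:Mon 1964:Sat 1968:Thu 1972:Tue 1976:Sun 1980:Fri✓ 1984:Wed 1988:Mon 1992:Sat 1996:Thu 2000:Tue 2004:Sun 2008:Fri✓ 2012:Wed 2016:Mon 2020:Sat 2024:Thu 2028:Tue 2032:Sun 2036:Fri✓ 2040:Wed 2044:Mon
Friday: 1952, 1980, 2008, 2036 → 4.

4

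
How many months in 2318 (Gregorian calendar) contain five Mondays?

A month of length L has five Mondays iff its first Monday is on day ≤ L−28 (so day 1–3 in a 31-day month, 1–2 in a 30-day month, day 1 in a leap February).
Checking each month of 2318: Jan starts Tue (31d); Feb starts Fri (28d); Mar starts Fri (31d); Apr starts Mon (30d) ✓; May starts Wed (31d); Jun starts Sat (30d); Jul starts Mon (31d) ✓; Aug starts Thu (31d); Sep starts Sun (30d) ✓; Oct starts Tue (31d); Nov starts Fri (30d); Dec starts Sun (31d) ✓.
Five-Monday months: April, July, September, December → 4.

4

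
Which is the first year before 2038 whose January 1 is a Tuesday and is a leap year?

Jan 1 advances by 2 weekdays after a leap year and by 1 after a common year.
2038: Jan 1 is Friday.
2037: Thursday
2036: Tuesday (leap)
2036 begins on a Tuesday and is a leap year.

2036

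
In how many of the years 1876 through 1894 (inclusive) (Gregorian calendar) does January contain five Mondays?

January has 31 days; it has five Mondays when Monday falls among the first (month-length − 28) days — i.e. when January 1 is one of Monday/Sunday/Saturday.
January 1 by year: 1876:Sat✓ 1877:Mon✓ 1878:Tue 1879:Wed 1880:Thu 1881:Sat✓ 1882:Sun✓ 1883:Mon✓ 1884:Tue 1885:Thu 1886:Fri 1887:Sat✓ 1888:Sun✓ 1889:Tue 1890:Wed 1891:Thu 1892:Fri 1893:Sun✓ 1894:Mon✓
Years with five Mondays: 1876, 1877, 1881, 1882, 1883, 1887, 1888, 1893, 1894 → 9.

9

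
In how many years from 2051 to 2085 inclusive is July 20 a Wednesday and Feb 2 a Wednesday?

Check each year's weekday for July 20 and Feb 2:
  2051: Thu/Thu  2052: Sat/Fri  2053: Sun/Sun  2054: Mon/Mon  2055: Tue/Tue  2056: Thu/Wed  2057: Fri/Fri  2058: Sat/Sat  2059: Sun/Sun  2060: Tue/Mon  2061: Wed/Wed ✓  2062: Thu/Thu  2063: Fri/Fri  2064: Sun/Sat  …(7 more)…  2072: Wed/Tue  2073: Thu/Thu  2074: Fri/Fri  2075: Sat/Sat  2076: Mon/Sun  2077: Tue/Tue  2078: Wed/Wed ✓  2079: Thu/Thu  2080: Sat/Fri  2081: Sun/Sun  2082: Mon/Mon  2083: Tue/Tue  2084: Thu/Wed  2085: Fri/Fri
Both conditions hold in: 2061, 2067, 2078 — 3.

3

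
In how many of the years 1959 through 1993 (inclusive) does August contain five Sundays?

15

August has 31 days; it has five Sundays when Sunday falls among the first (month-length − 28) days — i.e. when August 1 is one of Sunday/Saturday/Friday.
August 1 by year: 1959:Sat✓ 1960:Mon 1961:Tue 1962:Wed 1963:Thu 1964:Sat✓ 1965:Sun✓ 1966:Mon 1967:Tue 1968:Thu 1969:Fri✓ 1970:Sat✓ 1971:Sun✓ 1972:Tue 1973:Wed …(5 more)… 1979:Wed 1980:Fri✓ 1981:Sat✓ 1982:Sun✓ 1983:Mon 1984:Wed 1985:Thu 1986:Fri✓ 1987:Sat✓ 1988:Mon 1989:Tue 1990:Wed 1991:Thu 1992:Sat✓ 1993:Sun✓
Years with five Sundays: 1959, 1964, 1965, 1969, 1970, 1971, 1975, 1976, 1980, 1981, 1982, 1986, 1987, 1992, 1993 → 15.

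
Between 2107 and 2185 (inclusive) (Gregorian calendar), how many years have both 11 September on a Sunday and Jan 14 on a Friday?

Check each year's weekday for 11 September and Jan 14:
  2107: Sun/Fri ✓  2108: Tue/Sat  2109: Wed/Mon  2110: Thu/Tue  2111: Fri/Wed  2112: Sun/Thu  2113: Mon/Sat  2114: Tue/Sun  2115: Wed/Mon  2116: Fri/Tue  2117: Sat/Thu  2118: Sun/Fri ✓  2119: Mon/Sat  2120: Wed/Sun  …(51 more)…  2172: Fri/Tue  2173: Sat/Thu  2174: Sun/Fri ✓  2175: Mon/Sat  2176: Wed/Sun  2177: Thu/Tue  2178: Fri/Wed  2179: Sat/Thu  2180: Mon/Fri  2181: Tue/Sun  2182: Wed/Mon  2183: Thu/Tue  2184: Sat/Wed  2185: Sun/Fri ✓
Both conditions hold in: 2107, 2118, 2129, 2135, 2146, 2157, 2163, 2174, 2185 — 9.

9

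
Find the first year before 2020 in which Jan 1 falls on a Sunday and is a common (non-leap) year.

2017

Jan 1 advances by 2 weekdays after a leap year and by 1 after a common year.
2020: Jan 1 is Wednesday (leap).
2019: Tuesday
2018: Monday
2017: Sunday
2017 begins on a Sunday and is a common year.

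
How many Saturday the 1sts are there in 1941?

Check the 1st of each month of 1941: Jan 1: Wed, Feb 1: Sat, Mar 1: Sat, Apr 1: Tue, May 1: Thu, Jun 1: Sun, Jul 1: Tue, Aug 1: Fri, Sep 1: Mon, Oct 1: Wed, Nov 1: Sat, Dec 1: Mon.
Saturday occurs in February, March, November — 3 months.

3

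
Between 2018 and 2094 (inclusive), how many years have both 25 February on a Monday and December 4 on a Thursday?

Check each year's weekday for 25 February and December 4:
  2018: Sun/Tue  2019: Mon/Wed  2020: Tue/Fri  2021: Thu/Sat  2022: Fri/Sun  2023: Sat/Mon  2024: Sun/Wed  2025: Tue/Thu  2026: Wed/Fri  2027: Thu/Sat  2028: Fri/Mon  2029: Sun/Tue  2030: Mon/Wed  2031: Tue/Thu  …(49 more)…  2081: Tue/Thu  2082: Wed/Fri  2083: Thu/Sat  2084: Fri/Mon  2085: Sun/Tue  2086: Mon/Wed  2087: Tue/Thu  2088: Wed/Sat  2089: Fri/Sun  2090: Sat/Mon  2091: Sun/Tue  2092: Mon/Thu ✓  2093: Wed/Fri  2094: Thu/Sat
Both conditions hold in: 2036, 2064, 2092 — 3.

3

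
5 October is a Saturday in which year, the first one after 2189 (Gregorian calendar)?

From one year to the next, a fixed date's weekday advances by 1, or by 2 when a Feb 29 lies between the two dates.
2189: October 5 is Monday.
2190: Tuesday (+1)
2191: Wednesday (+1)
2192: Friday (+2)
2193: Saturday (+1)
5 October falls on a Saturday in 2193.

2193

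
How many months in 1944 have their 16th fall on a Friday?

1

Check the 16th of each month of 1944: Jan 16: Sun, Feb 16: Wed, Mar 16: Thu, Apr 16: Sun, May 16: Tue, Jun 16: Fri, Jul 16: Sun, Aug 16: Wed, Sep 16: Sat, Oct 16: Mon, Nov 16: Thu, Dec 16: Sat.
Friday occurs in June — 1 month.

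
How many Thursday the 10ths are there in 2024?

Check the 10th of each month of 2024: Jan 10: Wed, Feb 10: Sat, Mar 10: Sun, Apr 10: Wed, May 10: Fri, Jun 10: Mon, Jul 10: Wed, Aug 10: Sat, Sep 10: Tue, Oct 10: Thu, Nov 10: Sun, Dec 10: Tue.
Thursday occurs in October — 1 month.

1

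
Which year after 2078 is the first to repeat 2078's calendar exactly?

2089

Two years share a calendar iff Jan 1 falls on the same weekday and both are leap or both are common. 2078: Jan 1 is Saturday, common year.
2079: Jan 1 Sunday, common
2080: Jan 1 Monday, leap
2081: Jan 1 Wednesday, common
2082: Jan 1 Thursday, common
2083: Jan 1 Friday, common
2084: Jan 1 Saturday, leap
2085: Jan 1 Monday, common
2086: Jan 1 Tuesday, common
2087: Jan 1 Wednesday, common
2088: Jan 1 Thursday, leap
2089: Jan 1 Saturday, common
2089 matches on both conditions.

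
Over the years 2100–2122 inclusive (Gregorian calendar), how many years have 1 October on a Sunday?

Track 1 October's weekday year by year (advancing +1, or +2 across a Feb 29):
  2100: Fri  2101: Sat (+1)  2102: Sun (+1) ✓  2103: Mon (+1)  2104: Wed (+2)
  2105: Thu (+1)  2106: Fri (+1)  2107: Sat (+1)  2108: Mon (+2)  2109: Tue (+1)
  2110: Wed (+1)  2111: Thu (+1)  2112: Sat (+2)  2113: Sun (+1) ✓  2114: Mon (+1)
  2115: Tue (+1)  2116: Thu (+2)  2117: Fri (+1)  2118: Sat (+1)  2119: Sun (+1) ✓
  2120: Tue (+2)  2121: Wed (+1)  2122: Thu (+1)
Sunday years: 2102, 2113, 2119 — 3 in total.

3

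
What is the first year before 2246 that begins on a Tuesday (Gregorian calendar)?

Jan 1 advances by 2 weekdays after a leap year and by 1 after a common year.
2246: Jan 1 is Thursday.
2245: Wednesday
2244: Monday (leap)
2243: Sunday
2242: Saturday
2241: Friday
2240: Wednesday (leap)
2239: Tuesday
2239 begins on a Tuesday

2239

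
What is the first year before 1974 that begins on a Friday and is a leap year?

1960

Jan 1 advances by 2 weekdays after a leap year and by 1 after a common year.
1974: Jan 1 is Tuesday.
1973: Monday
1972: Saturday (leap)
1971: Friday
1970: Thursday
1969: Wednesday
1968: Monday (leap)
1967: Sunday
1966: Saturday
1965: Friday
1964: Wednesday (leap)
1963: Tuesday
1962: Monday
1961: Sunday
1960: Friday (leap)
1960 begins on a Friday and is a leap year.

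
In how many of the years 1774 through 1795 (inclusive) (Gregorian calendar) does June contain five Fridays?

6

June has 30 days; it has five Fridays when Friday falls among the first (month-length − 28) days — i.e. when June 1 is one of Friday/Thursday.
June 1 by year: 1774:Wed 1775:Thu✓ 1776:Sat 1777:Sun 1778:Mon 1779:Tue 1780:Thu✓ 1781:Fri✓ 1782:Sat 1783:Sun 1784:Tue 1785:Wed 1786:Thu✓ 1787:Fri✓ 1788:Sun 1789:Mon 1790:Tue 1791:Wed 1792:Fri✓ 1793:Sat 1794:Sun 1795:Mon
Years with five Fridays: 1775, 1780, 1781, 1786, 1787, 1792 → 6.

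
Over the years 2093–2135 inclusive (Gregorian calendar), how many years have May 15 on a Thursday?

6

Track May 15's weekday year by year (advancing +1, or +2 across a Feb 29):
  2093: Fri  2094: Sat (+1)  2095: Sun (+1)  2096: Tue (+2)  2097: Wed (+1)
  2098: Thu (+1) ✓  2099: Fri (+1)  2100: Sat (+1)  2101: Sun (+1)  2102: Mon (+1)
  2103: Tue (+1)  2104: Thu (+2) ✓  2105: Fri (+1)  2106: Sat (+1)  … (15 more years) …
  2122: Fri (+1)  2123: Sat (+1)  2124: Mon (+2)  2125: Tue (+1)  2126: Wed (+1)
  2127: Thu (+1) ✓  2128: Sat (+2)  2129: Sun (+1)  2130: Mon (+1)  2131: Tue (+1)
  2132: Thu (+2) ✓  2133: Fri (+1)  2134: Sat (+1)  2135: Sun (+1)
Thursday years: 2098, 2104, 2110, 2121, 2127, 2132 — 6 in total.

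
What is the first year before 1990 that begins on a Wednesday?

Jan 1 advances by 2 weekdays after a leap year and by 1 after a common year.
1990: Jan 1 is Monday.
1989: Sunday
1988: Friday (leap)
1987: Thursday
1986: Wednesday
1986 begins on a Wednesday

1986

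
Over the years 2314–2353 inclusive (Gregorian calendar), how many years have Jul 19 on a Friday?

5

Track Jul 19's weekday year by year (advancing +1, or +2 across a Feb 29):
  2314: Sun  2315: Mon (+1)  2316: Wed (+2)  2317: Thu (+1)  2318: Fri (+1) ✓
  2319: Sat (+1)  2320: Mon (+2)  2321: Tue (+1)  2322: Wed (+1)  2323: Thu (+1)
  2324: Sat (+2)  2325: Sun (+1)  2326: Mon (+1)  2327: Tue (+1)  … (12 more years) …
  2340: Fri (+2) ✓  2341: Sat (+1)  2342: Sun (+1)  2343: Mon (+1)  2344: Wed (+2)
  2345: Thu (+1)  2346: Fri (+1) ✓  2347: Sat (+1)  2348: Mon (+2)  2349: Tue (+1)
  2350: Wed (+1)  2351: Thu (+1)  2352: Sat (+2)  2353: Sun (+1)
Friday years: 2318, 2329, 2335, 2340, 2346 — 5 in total.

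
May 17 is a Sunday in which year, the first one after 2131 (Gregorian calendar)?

From one year to the next, a fixed date's weekday advances by 1, or by 2 when a Feb 29 lies between the two dates.
2131: May 17 is Thursday.
2132: Saturday (+2)
2133: Sunday (+1)
May 17 falls on a Sunday in 2133.

2133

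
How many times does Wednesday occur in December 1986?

5

December 1986 has 31 days and begins on Monday.
The first Wednesday is December 3.
Wednesdays fall on 3, 10, 17, 24, 31 — that's 5.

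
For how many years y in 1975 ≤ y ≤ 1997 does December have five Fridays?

December has 31 days; it has five Fridays when Friday falls among the first (month-length − 28) days — i.e. when December 1 is one of Friday/Thursday/Wednesday.
December 1 by year: 1975:Mon 1976:Wed✓ 1977:Thu✓ 1978:Fri✓ 1979:Sat 1980:Mon 1981:Tue 1982:Wed✓ 1983:Thu✓ 1984:Sat 1985:Sun 1986:Mon 1987:Tue 1988:Thu✓ 1989:Fri✓ 1990:Sat 1991:Sun 1992:Tue 1993:Wed✓ 1994:Thu✓ 1995:Fri✓ 1996:Sun 1997:Mon
Years with five Fridays: 1976, 1977, 1978, 1982, 1983, 1988, 1989, 1993, 1994, 1995 → 10.

10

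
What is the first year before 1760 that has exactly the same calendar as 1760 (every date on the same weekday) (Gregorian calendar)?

1732

Two years share a calendar iff Jan 1 falls on the same weekday and both are leap or both are common. 1760: Jan 1 is Tuesday, leap year.
1759: Jan 1 Monday, common
1758: Jan 1 Sunday, common
1757: Jan 1 Saturday, common
1756: Jan 1 Thursday, leap
1755: Jan 1 Wednesday, common
1754: Jan 1 Tuesday, common
1753: Jan 1 Monday, common
1752: Jan 1 Saturday, leap
1751: Jan 1 Friday, common
1750: Jan 1 Thursday, common
1749: Jan 1 Wednesday, common
1748: Jan 1 Monday, leap
1747: Jan 1 Sunday, common
1746: Jan 1 Saturday, common
1745: Jan 1 Friday, common
1744: Jan 1 Wednesday, leap
1743: Jan 1 Tuesday, common
1742: Jan 1 Monday, common
1741: Jan 1 Sunday, common
1740: Jan 1 Friday, leap
1739: Jan 1 Thursday, common
1738: Jan 1 Wednesday, common
1737: Jan 1 Tuesday, common
1736: Jan 1 Sunday, leap
1735: Jan 1 Saturday, common
1734: Jan 1 Friday, common
1733: Jan 1 Thursday, common
1732: Jan 1 Tuesday, leap
1732 matches on both conditions.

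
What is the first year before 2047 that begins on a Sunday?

Jan 1 advances by 2 weekdays after a leap year and by 1 after a common year.
2047: Jan 1 is Tuesday.
2046: Monday
2045: Sunday
2045 begins on a Sunday

2045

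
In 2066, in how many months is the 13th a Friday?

Check the 13th of each month of 2066: Jan 13: Wed, Feb 13: Sat, Mar 13: Sat, Apr 13: Tue, May 13: Thu, Jun 13: Sun, Jul 13: Tue, Aug 13: Fri, Sep 13: Mon, Oct 13: Wed, Nov 13: Sat, Dec 13: Mon.
Friday occurs in August — 1 month.

1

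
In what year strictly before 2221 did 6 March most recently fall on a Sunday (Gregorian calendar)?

From one year to the next, a fixed date's weekday advances by 1, or by 2 when a Feb 29 lies between the two dates.
2221: March 6 is Tuesday.
2220: Monday (−1)
2219: Saturday (−2)
2218: Friday (−1)
2217: Thursday (−1)
2216: Wednesday (−1)
2215: Monday (−2)
2214: Sunday (−1)
6 March falls on a Sunday in 2214.

2214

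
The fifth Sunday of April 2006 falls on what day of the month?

30

April 1, 2006 is a Saturday, so the first Sunday is the 2nd.
The fifth Sunday is 2 + 28 = 30.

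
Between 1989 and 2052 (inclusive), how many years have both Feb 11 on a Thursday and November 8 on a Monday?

Check each year's weekday for Feb 11 and November 8:
  1989: Sat/Wed  1990: Sun/Thu  1991: Mon/Fri  1992: Tue/Sun  1993: Thu/Mon ✓  1994: Fri/Tue  1995: Sat/Wed  1996: Sun/Fri  1997: Tue/Sat  1998: Wed/Sun  1999: Thu/Mon ✓  2000: Fri/Wed  2001: Sun/Thu  2002: Mon/Fri  …(36 more)…  2039: Fri/Tue  2040: Sat/Thu  2041: Mon/Fri  2042: Tue/Sat  2043: Wed/Sun  2044: Thu/Tue  2045: Sat/Wed  2046: Sun/Thu  2047: Mon/Fri  2048: Tue/Sun  2049: Thu/Mon ✓  2050: Fri/Tue  2051: Sat/Wed  2052: Sun/Fri
Both conditions hold in: 1993, 1999, 2010, 2021, 2027, 2038, 2049 — 7.

7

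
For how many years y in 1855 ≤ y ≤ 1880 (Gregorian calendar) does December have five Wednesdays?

December has 31 days; it has five Wednesdays when Wednesday falls among the first (month-length − 28) days — i.e. when December 1 is one of Wednesday/Tuesday/Monday.
December 1 by year: 1855:Sat 1856:Mon✓ 1857:Tue✓ 1858:Wed✓ 1859:Thu 1860:Sat 1861:Sun 1862:Mon✓ 1863:Tue✓ 1864:Thu 1865:Fri 1866:Sat 1867:Sun 1868:Tue✓ 1869:Wed✓ 1870:Thu 1871:Fri 1872:Sun 1873:Mon✓ 1874:Tue✓ 1875:Wed✓ 1876:Fri 1877:Sat 1878:Sun 1879:Mon✓ 1880:Wed✓
Years with five Wednesdays: 1856, 1857, 1858, 1862, 1863, 1868, 1869, 1873, 1874, 1875, 1879, 1880 → 12.

12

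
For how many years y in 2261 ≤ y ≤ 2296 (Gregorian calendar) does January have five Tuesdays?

16

January has 31 days; it has five Tuesdays when Tuesday falls among the first (month-length − 28) days — i.e. when January 1 is one of Tuesday/Monday/Sunday.
January 1 by year: 2261:Tue✓ 2262:Wed 2263:Thu 2264:Fri 2265:Sun✓ 2266:Mon✓ 2267:Tue✓ 2268:Wed 2269:Fri 2270:Sat 2271:Sun✓ 2272:Mon✓ 2273:Wed 2274:Thu 2275:Fri …(6 more)… 2282:Sun✓ 2283:Mon✓ 2284:Tue✓ 2285:Thu 2286:Fri 2287:Sat 2288:Sun✓ 2289:Tue✓ 2290:Wed 2291:Thu 2292:Fri 2293:Sun✓ 2294:Mon✓ 2295:Tue✓ 2296:Wed
Years with five Tuesdays: 2261, 2265, 2266, 2267, 2271, 2272, 2277, 2278, 2282, 2283, 2284, 2288, 2289, 2293, 2294, 2295 → 16.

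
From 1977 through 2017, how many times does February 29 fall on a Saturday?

1

Leap years in 1977–2017: 10 of them.
Feb 29 weekday advances by 5 (mod 7) from one leap year to the next four years later (or differs when a century non-leap intervenes).
Leap-day weekdays: 1980:Fri 1984:Wed 1988:Mon 1992:Sat✓ 1996:Thu 2000:Tue 2004:Sun 2008:Fri 2012:Wed 2016:Mon
Saturday: 1992 → 1.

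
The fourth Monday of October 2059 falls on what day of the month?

27

October 1, 2059 is a Wednesday, so the first Monday is the 6th.
The fourth Monday is 6 + 21 = 27.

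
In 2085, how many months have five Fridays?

A month of length L has five Fridays iff its first Friday is on day ≤ L−28 (so day 1–3 in a 31-day month, 1–2 in a 30-day month, day 1 in a leap February).
Checking each month of 2085: Jan starts Mon (31d); Feb starts Thu (28d); Mar starts Thu (31d) ✓; Apr starts Sun (30d); May starts Tue (31d); Jun starts Fri (30d) ✓; Jul starts Sun (31d); Aug starts Wed (31d) ✓; Sep starts Sat (30d); Oct starts Mon (31d); Nov starts Thu (30d) ✓; Dec starts Sat (31d).
Five-Friday months: March, June, August, November → 4.

4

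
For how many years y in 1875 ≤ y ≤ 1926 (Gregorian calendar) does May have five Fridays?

21

May has 31 days; it has five Fridays when Friday falls among the first (month-length − 28) days — i.e. when May 1 is one of Friday/Thursday/Wednesday.
May 1 by year: 1875:Sat 1876:Mon 1877:Tue 1878:Wed✓ 1879:Thu✓ 1880:Sat 1881:Sun 1882:Mon 1883:Tue 1884:Thu✓ 1885:Fri✓ 1886:Sat 1887:Sun 1888:Tue 1889:Wed✓ …(22 more)… 1912:Wed✓ 1913:Thu✓ 1914:Fri✓ 1915:Sat 1916:Mon 1917:Tue 1918:Wed✓ 1919:Thu✓ 1920:Sat 1921:Sun 1922:Mon 1923:Tue 1924:Thu✓ 1925:Fri✓ 1926:Sat
Years with five Fridays: 1878, 1879, 1884, 1885, 1889, 1890, 1891, 1895, 1896, 1901, 1902, 1903, 1907, 1908, 1912, 1913, 1914, 1918, 1919, 1924, 1925 → 21.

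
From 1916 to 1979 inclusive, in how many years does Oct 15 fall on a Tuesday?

9

Track Oct 15's weekday year by year (advancing +1, or +2 across a Feb 29):
  1916: Sun  1917: Mon (+1)  1918: Tue (+1) ✓  1919: Wed (+1)  1920: Fri (+2)
  1921: Sat (+1)  1922: Sun (+1)  1923: Mon (+1)  1924: Wed (+2)  1925: Thu (+1)
  1926: Fri (+1)  1927: Sat (+1)  1928: Mon (+2)  1929: Tue (+1) ✓  … (36 more years) …
  1966: Sat (+1)  1967: Sun (+1)  1968: Tue (+2) ✓  1969: Wed (+1)  1970: Thu (+1)
  1971: Fri (+1)  1972: Sun (+2)  1973: Mon (+1)  1974: Tue (+1) ✓  1975: Wed (+1)
  1976: Fri (+2)  1977: Sat (+1)  1978: Sun (+1)  1979: Mon (+1)
Tuesday years: 1918, 1929, 1935, 1940, 1946, 1957, 1963, 1968, 1974 — 9 in total.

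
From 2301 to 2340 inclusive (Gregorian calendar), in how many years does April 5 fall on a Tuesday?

6

Track April 5's weekday year by year (advancing +1, or +2 across a Feb 29):
  2301: Fri  2302: Sat (+1)  2303: Sun (+1)  2304: Tue (+2) ✓  2305: Wed (+1)
  2306: Thu (+1)  2307: Fri (+1)  2308: Sun (+2)  2309: Mon (+1)  2310: Tue (+1) ✓
  2311: Wed (+1)  2312: Fri (+2)  2313: Sat (+1)  2314: Sun (+1)  … (12 more years) …
  2327: Tue (+1) ✓  2328: Thu (+2)  2329: Fri (+1)  2330: Sat (+1)  2331: Sun (+1)
  2332: Tue (+2) ✓  2333: Wed (+1)  2334: Thu (+1)  2335: Fri (+1)  2336: Sun (+2)
  2337: Mon (+1)  2338: Tue (+1) ✓  2339: Wed (+1)  2340: Fri (+2)
Tuesday years: 2304, 2310, 2321, 2327, 2332, 2338 — 6 in total.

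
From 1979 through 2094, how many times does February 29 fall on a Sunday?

Leap years in 1979–2094: 29 of them.
Feb 29 weekday advances by 5 (mod 7) from one leap year to the next four years later (or differs when a century non-leap intervenes).
Leap-day weekdays: 1980:Fri 1984:Wed 1988:Mon 1992:Sat 1996:Thu 2000:Tue 2004:Sun✓ 2008:Fri 2012:Wed 2016:Mon 2020:Sat 2024:Thu 2028:Tue …(3 more)… 2044:Mon 2048:Sat 2052:Thu 2056:Tue 2060:Sun✓ 2064:Fri 2068:Wed 2072:Mon 2076:Sat 2080:Thu 2084:Tue 2088:Sun✓ 2092:Fri
Sunday: 2004, 2032, 2060, 2088 → 4.

4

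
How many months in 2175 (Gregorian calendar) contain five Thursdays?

A month of length L has five Thursdays iff its first Thursday is on day ≤ L−28 (so day 1–3 in a 31-day month, 1–2 in a 30-day month, day 1 in a leap February).
Checking each month of 2175: Jan starts Sun (31d); Feb starts Wed (28d); Mar starts Wed (31d) ✓; Apr starts Sat (30d); May starts Mon (31d); Jun starts Thu (30d) ✓; Jul starts Sat (31d); Aug starts Tue (31d) ✓; Sep starts Fri (30d); Oct starts Sun (31d); Nov starts Wed (30d) ✓; Dec starts Fri (31d).
Five-Thursday months: March, June, August, November → 4.

4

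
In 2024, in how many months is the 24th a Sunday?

Check the 24th of each month of 2024: Jan 24: Wed, Feb 24: Sat, Mar 24: Sun, Apr 24: Wed, May 24: Fri, Jun 24: Mon, Jul 24: Wed, Aug 24: Sat, Sep 24: Tue, Oct 24: Thu, Nov 24: Sun, Dec 24: Tue.
Sunday occurs in March, November — 2 months.

2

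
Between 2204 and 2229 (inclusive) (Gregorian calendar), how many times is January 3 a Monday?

3

Track January 3's weekday year by year (advancing +1, or +2 across a Feb 29):
  2204: Tue  2205: Thu (+2)  2206: Fri (+1)  2207: Sat (+1)  2208: Sun (+1)
  2209: Tue (+2)  2210: Wed (+1)  2211: Thu (+1)  2212: Fri (+1)  2213: Sun (+2)
  2214: Mon (+1) ✓  2215: Tue (+1)  2216: Wed (+1)  2217: Fri (+2)  2218: Sat (+1)
  2219: Sun (+1)  2220: Mon (+1) ✓  2221: Wed (+2)  2222: Thu (+1)  2223: Fri (+1)
  2224: Sat (+1)  2225: Mon (+2) ✓  2226: Tue (+1)  2227: Wed (+1)  2228: Thu (+1)
  2229: Sat (+2)
Monday years: 2214, 2220, 2225 — 3 in total.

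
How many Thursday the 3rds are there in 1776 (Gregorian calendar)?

1

Check the 3rd of each month of 1776: Jan 3: Wed, Feb 3: Sat, Mar 3: Sun, Apr 3: Wed, May 3: Fri, Jun 3: Mon, Jul 3: Wed, Aug 3: Sat, Sep 3: Tue, Oct 3: Thu, Nov 3: Sun, Dec 3: Tue.
Thursday occurs in October — 1 month.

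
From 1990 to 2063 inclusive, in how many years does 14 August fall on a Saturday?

11

Track 14 August's weekday year by year (advancing +1, or +2 across a Feb 29):
  1990: Tue  1991: Wed (+1)  1992: Fri (+2)  1993: Sat (+1) ✓  1994: Sun (+1)
  1995: Mon (+1)  1996: Wed (+2)  1997: Thu (+1)  1998: Fri (+1)  1999: Sat (+1) ✓
  2000: Mon (+2)  2001: Tue (+1)  2002: Wed (+1)  2003: Thu (+1)  … (46 more years) …
  2050: Sun (+1)  2051: Mon (+1)  2052: Wed (+2)  2053: Thu (+1)  2054: Fri (+1)
  2055: Sat (+1) ✓  2056: Mon (+2)  2057: Tue (+1)  2058: Wed (+1)  2059: Thu (+1)
  2060: Sat (+2) ✓  2061: Sun (+1)  2062: Mon (+1)  2063: Tue (+1)
Saturday years: 1993, 1999, 2004, 2010, 2021, 2027, 2032, 2038, 2049, 2055, 2060 — 11 in total.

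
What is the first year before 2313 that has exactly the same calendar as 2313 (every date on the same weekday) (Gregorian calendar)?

2302

Two years share a calendar iff Jan 1 falls on the same weekday and both are leap or both are common. 2313: Jan 1 is Wednesday, common year.
2312: Jan 1 Monday, leap
2311: Jan 1 Sunday, common
2310: Jan 1 Saturday, common
2309: Jan 1 Friday, common
2308: Jan 1 Wednesday, leap
2307: Jan 1 Tuesday, common
2306: Jan 1 Monday, common
2305: Jan 1 Sunday, common
2304: Jan 1 Friday, leap
2303: Jan 1 Thursday, common
2302: Jan 1 Wednesday, common
2302 matches on both conditions.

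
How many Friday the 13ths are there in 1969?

Check the 13th of each month of 1969: Jan 13: Mon, Feb 13: Thu, Mar 13: Thu, Apr 13: Sun, May 13: Tue, Jun 13: Fri, Jul 13: Sun, Aug 13: Wed, Sep 13: Sat, Oct 13: Mon, Nov 13: Thu, Dec 13: Sat.
Friday occurs in June — 1 month.

1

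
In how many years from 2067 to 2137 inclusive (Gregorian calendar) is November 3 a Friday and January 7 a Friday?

Check each year's weekday for November 3 and January 7:
  2067: Thu/Fri  2068: Sat/Sat  2069: Sun/Mon  2070: Mon/Tue  2071: Tue/Wed  2072: Thu/Thu  2073: Fri/Sat  2074: Sat/Sun  2075: Sun/Mon  2076: Tue/Tue  2077: Wed/Thu  2078: Thu/Fri  2079: Fri/Sat  2080: Sun/Sun  …(43 more)…  2124: Fri/Fri ✓  2125: Sat/Sun  2126: Sun/Mon  2127: Mon/Tue  2128: Wed/Wed  2129: Thu/Fri  2130: Fri/Sat  2131: Sat/Sun  2132: Mon/Mon  2133: Tue/Wed  2134: Wed/Thu  2135: Thu/Fri  2136: Sat/Sat  2137: Sun/Mon
Both conditions hold in: 2084, 2124 — 2.

2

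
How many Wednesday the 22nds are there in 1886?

Check the 22nd of each month of 1886: Jan 22: Fri, Feb 22: Mon, Mar 22: Mon, Apr 22: Thu, May 22: Sat, Jun 22: Tue, Jul 22: Thu, Aug 22: Sun, Sep 22: Wed, Oct 22: Fri, Nov 22: Mon, Dec 22: Wed.
Wednesday occurs in September, December — 2 months.

2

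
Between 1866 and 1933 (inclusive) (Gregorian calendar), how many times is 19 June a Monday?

10

Track 19 June's weekday year by year (advancing +1, or +2 across a Feb 29):
  1866: Tue  1867: Wed (+1)  1868: Fri (+2)  1869: Sat (+1)  1870: Sun (+1)
  1871: Mon (+1) ✓  1872: Wed (+2)  1873: Thu (+1)  1874: Fri (+1)  1875: Sat (+1)
  1876: Mon (+2) ✓  1877: Tue (+1)  1878: Wed (+1)  1879: Thu (+1)  … (40 more years) …
  1920: Sat (+2)  1921: Sun (+1)  1922: Mon (+1) ✓  1923: Tue (+1)  1924: Thu (+2)
  1925: Fri (+1)  1926: Sat (+1)  1927: Sun (+1)  1928: Tue (+2)  1929: Wed (+1)
  1930: Thu (+1)  1931: Fri (+1)  1932: Sun (+2)  1933: Mon (+1) ✓
Monday years: 1871, 1876, 1882, 1893, 1899, 1905, 1911, 1916, 1922, 1933 — 10 in total.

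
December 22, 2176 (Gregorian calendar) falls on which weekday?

Sunday

January 1, 2176 is a Monday.
December 22 is day 357 of the year, i.e. 356 days after Jan 1.
356 mod 7 = 6, so advance 6 weekdays from Monday: Sunday.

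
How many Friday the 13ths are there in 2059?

1

Check the 13th of each month of 2059: Jan 13: Mon, Feb 13: Thu, Mar 13: Thu, Apr 13: Sun, May 13: Tue, Jun 13: Fri, Jul 13: Sun, Aug 13: Wed, Sep 13: Sat, Oct 13: Mon, Nov 13: Thu, Dec 13: Sat.
Friday occurs in June — 1 month.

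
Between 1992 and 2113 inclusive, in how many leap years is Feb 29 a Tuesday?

4

Leap years in 1992–2113: 30 of them.
Feb 29 weekday advances by 5 (mod 7) from one leap year to the next four years later (or differs when a century non-leap intervenes).
Leap-day weekdays: 1992:Sat 1996:Thu 2000:Tue✓ 2004:Sun 2008:Fri 2012:Wed 2016:Mon 2020:Sat 2024:Thu 2028:Tue✓ 2032:Sun 2036:Fri 2040:Wed …(4 more)… 2060:Sun 2064:Fri 2068:Wed 2072:Mon 2076:Sat 2080:Thu 2084:Tue✓ 2088:Sun 2092:Fri 2096:Wed 2104:Fri 2108:Wed 2112:Mon
Tuesday: 2000, 2028, 2056, 2084 → 4.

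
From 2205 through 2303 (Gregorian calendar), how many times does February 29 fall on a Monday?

Leap years in 2205–2303: 23 of them.
Feb 29 weekday advances by 5 (mod 7) from one leap year to the next four years later (or differs when a century non-leap intervenes).
Leap-day weekdays: 2208:Mon✓ 2212:Sat 2216:Thu 2220:Tue 2224:Sun 2228:Fri 2232:Wed 2236:Mon✓ 2240:Sat 2244:Thu 2248:Tue 2252:Sun 2256:Fri 2260:Wed 2264:Mon✓ 2268:Sat 2272:Thu 2276:Tue 2280:Sun 2284:Fri 2288:Wed 2292:Mon✓ 2296:Sat
Monday: 2208, 2236, 2264, 2292 → 4.

4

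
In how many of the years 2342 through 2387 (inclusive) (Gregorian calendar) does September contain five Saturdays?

13

September has 30 days; it has five Saturdays when Saturday falls among the first (month-length − 28) days — i.e. when September 1 is one of Saturday/Friday.
September 1 by year: 2342:Tue 2343:Wed 2344:Fri✓ 2345:Sat✓ 2346:Sun 2347:Mon 2348:Wed 2349:Thu 2350:Fri✓ 2351:Sat✓ 2352:Mon 2353:Tue 2354:Wed 2355:Thu 2356:Sat✓ …(16 more)… 2373:Sat✓ 2374:Sun 2375:Mon 2376:Wed 2377:Thu 2378:Fri✓ 2379:Sat✓ 2380:Mon 2381:Tue 2382:Wed 2383:Thu 2384:Sat✓ 2385:Sun 2386:Mon 2387:Tue
Years with five Saturdays: 2344, 2345, 2350, 2351, 2356, 2361, 2362, 2367, 2372, 2373, 2378, 2379, 2384 → 13.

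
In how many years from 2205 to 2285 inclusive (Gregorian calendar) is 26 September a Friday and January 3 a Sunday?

0

Check each year's weekday for 26 September and January 3:
  2205: Thu/Thu  2206: Fri/Fri  2207: Sat/Sat  2208: Mon/Sun  2209: Tue/Tue  2210: Wed/Wed  2211: Thu/Thu  2212: Sat/Fri  2213: Sun/Sun  2214: Mon/Mon  2215: Tue/Tue  2216: Thu/Wed  2217: Fri/Fri  2218: Sat/Sat  …(53 more)…  2272: Thu/Wed  2273: Fri/Fri  2274: Sat/Sat  2275: Sun/Sun  2276: Tue/Mon  2277: Wed/Wed  2278: Thu/Thu  2279: Fri/Fri  2280: Sun/Sat  2281: Mon/Mon  2282: Tue/Tue  2283: Wed/Wed  2284: Fri/Thu  2285: Sat/Sat
Both conditions hold in: no year — 0.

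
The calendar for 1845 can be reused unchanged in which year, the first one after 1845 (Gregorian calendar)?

Two years share a calendar iff Jan 1 falls on the same weekday and both are leap or both are common. 1845: Jan 1 is Wednesday, common year.
1846: Jan 1 Thursday, common
1847: Jan 1 Friday, common
1848: Jan 1 Saturday, leap
1849: Jan 1 Monday, common
1850: Jan 1 Tuesday, common
1851: Jan 1 Wednesday, common
1851 matches on both conditions.

1851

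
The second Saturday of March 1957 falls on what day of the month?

March 1, 1957 is a Friday, so the first Saturday is the 2nd.
The second Saturday is 2 + 7 = 9.

9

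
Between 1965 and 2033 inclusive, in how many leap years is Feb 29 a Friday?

Leap years in 1965–2033: 17 of them.
Feb 29 weekday advances by 5 (mod 7) from one leap year to the next four years later (or differs when a century non-leap intervenes).
Leap-day weekdays: 1968:Thu 1972:Tue 1976:Sun 1980:Fri✓ 1984:Wed 1988:Mon 1992:Sat 1996:Thu 2000:Tue 2004:Sun 2008:Fri✓ 2012:Wed 2016:Mon 2020:Sat 2024:Thu 2028:Tue 2032:Sun
Friday: 1980, 2008 → 2.

2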